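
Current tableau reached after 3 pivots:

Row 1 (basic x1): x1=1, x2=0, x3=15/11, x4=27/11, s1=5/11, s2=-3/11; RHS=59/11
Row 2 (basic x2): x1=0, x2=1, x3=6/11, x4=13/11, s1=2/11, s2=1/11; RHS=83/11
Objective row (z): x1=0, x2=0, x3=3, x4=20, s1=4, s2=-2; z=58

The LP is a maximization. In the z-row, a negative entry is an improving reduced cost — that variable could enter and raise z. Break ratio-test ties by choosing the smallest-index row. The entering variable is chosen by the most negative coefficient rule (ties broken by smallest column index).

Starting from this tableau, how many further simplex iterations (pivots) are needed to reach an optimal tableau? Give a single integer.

pivot: s2 in, x2 out → z = 224
No improving column remains; optimal.

1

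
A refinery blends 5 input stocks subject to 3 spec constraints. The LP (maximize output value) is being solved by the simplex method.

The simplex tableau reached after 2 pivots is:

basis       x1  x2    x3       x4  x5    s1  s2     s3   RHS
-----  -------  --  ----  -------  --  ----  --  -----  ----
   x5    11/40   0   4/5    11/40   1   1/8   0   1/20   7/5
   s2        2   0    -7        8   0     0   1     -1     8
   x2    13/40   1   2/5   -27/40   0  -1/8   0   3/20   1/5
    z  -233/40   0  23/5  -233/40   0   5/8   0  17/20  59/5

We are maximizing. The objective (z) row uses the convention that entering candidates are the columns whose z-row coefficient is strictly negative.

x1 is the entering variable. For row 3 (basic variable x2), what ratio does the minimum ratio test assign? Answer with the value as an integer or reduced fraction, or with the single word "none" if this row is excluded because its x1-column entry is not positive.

8/13

Ratio = RHS / (x1 entry) = (1/5) / (13/40) = 8/13.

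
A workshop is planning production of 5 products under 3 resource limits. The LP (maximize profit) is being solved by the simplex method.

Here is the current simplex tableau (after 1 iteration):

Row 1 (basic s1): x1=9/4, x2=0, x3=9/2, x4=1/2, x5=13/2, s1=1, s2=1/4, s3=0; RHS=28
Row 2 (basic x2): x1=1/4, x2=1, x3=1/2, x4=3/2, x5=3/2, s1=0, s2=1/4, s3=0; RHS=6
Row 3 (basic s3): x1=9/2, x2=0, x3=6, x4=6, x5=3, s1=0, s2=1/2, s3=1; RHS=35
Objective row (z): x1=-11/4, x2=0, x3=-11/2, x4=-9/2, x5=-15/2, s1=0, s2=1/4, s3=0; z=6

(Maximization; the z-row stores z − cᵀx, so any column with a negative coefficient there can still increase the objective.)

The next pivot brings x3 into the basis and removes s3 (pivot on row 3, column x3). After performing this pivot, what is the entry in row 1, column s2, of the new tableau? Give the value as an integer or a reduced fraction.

-1/8

Pivot element is row 3, column x3: 6.
Normalize row 3: new (row 3, s2) = (1/2)/6 = 1/12.
row 1 ← row 1 − (9/2)·(new row 3): 1/4 − (9/2)·(1/12) = -1/8.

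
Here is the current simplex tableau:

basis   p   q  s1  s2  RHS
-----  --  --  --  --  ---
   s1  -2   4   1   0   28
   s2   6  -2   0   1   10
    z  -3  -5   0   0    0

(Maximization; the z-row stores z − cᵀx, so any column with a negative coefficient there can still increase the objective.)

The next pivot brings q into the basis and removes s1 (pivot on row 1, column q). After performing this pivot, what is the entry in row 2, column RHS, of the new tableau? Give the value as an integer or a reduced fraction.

Pivot element is row 1, column q: 4.
Normalize row 1: new (row 1, RHS) = 28/4 = 7.
row 2 ← row 2 − (-2)·(new row 1): 10 − (-2)·7 = 24.

24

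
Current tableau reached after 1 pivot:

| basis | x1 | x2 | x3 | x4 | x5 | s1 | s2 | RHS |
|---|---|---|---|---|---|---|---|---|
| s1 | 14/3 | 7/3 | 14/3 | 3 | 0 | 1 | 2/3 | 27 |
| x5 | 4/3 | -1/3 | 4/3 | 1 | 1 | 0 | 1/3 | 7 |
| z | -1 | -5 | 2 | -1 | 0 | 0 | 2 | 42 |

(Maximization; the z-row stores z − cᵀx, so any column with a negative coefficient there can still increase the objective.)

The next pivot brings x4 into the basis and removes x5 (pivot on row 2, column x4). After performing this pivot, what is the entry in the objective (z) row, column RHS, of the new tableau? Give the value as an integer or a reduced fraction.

49

Pivot element is row 2, column x4: 1.
Normalize row 2: new (row 2, RHS) = 7/1 = 7.
z-row ← z-row − (-1)·(new row 2): 42 − (-1)·7 = 49.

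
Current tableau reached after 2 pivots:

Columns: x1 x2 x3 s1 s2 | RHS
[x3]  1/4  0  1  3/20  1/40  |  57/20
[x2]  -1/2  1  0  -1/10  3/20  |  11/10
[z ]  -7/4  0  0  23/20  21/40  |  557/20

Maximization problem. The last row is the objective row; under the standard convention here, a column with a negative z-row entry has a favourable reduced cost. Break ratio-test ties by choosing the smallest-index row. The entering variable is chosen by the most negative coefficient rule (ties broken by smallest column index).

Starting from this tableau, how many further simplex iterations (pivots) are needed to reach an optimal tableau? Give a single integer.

pivot: x1 in, x3 out → z = 239/5
No improving column remains; optimal.

1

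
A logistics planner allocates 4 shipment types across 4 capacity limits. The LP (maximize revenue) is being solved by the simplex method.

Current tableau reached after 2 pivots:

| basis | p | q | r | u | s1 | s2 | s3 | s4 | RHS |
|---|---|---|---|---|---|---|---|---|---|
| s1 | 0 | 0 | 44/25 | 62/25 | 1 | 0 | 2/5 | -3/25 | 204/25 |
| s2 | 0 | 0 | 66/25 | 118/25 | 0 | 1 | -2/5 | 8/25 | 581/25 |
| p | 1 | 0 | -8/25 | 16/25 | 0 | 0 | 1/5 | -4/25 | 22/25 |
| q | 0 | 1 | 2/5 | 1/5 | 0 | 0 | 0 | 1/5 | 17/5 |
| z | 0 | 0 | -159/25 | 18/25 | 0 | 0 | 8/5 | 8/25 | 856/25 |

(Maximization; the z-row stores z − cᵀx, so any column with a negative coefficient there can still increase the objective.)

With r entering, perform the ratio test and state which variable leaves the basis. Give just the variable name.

s1

Ratios: row 1 (s1): (204/25)/(44/25) = 51/11; row 2 (s2): (581/25)/(66/25) = 581/66; row 3 (p): entry -8/25 ≤ 0, skip; row 4 (q): (17/5)/(2/5) = 17/2.
Minimum ratio 51/11 is in the s1 row, so s1 leaves.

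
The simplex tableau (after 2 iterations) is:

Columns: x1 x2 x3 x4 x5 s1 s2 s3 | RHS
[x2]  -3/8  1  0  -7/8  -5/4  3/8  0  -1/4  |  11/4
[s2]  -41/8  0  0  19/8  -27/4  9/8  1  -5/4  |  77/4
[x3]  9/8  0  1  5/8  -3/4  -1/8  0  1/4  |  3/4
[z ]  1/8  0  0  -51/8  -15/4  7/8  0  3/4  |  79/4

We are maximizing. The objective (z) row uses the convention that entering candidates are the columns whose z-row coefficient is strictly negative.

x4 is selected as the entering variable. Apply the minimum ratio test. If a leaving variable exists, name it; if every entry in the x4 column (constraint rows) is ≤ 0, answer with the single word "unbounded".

x3

Ratios: row 1 (x2): entry -7/8 ≤ 0, skip; row 2 (s2): (77/4)/(19/8) = 154/19; row 3 (x3): (3/4)/(5/8) = 6/5.
Minimum ratio is in the x3 row, so x3 leaves.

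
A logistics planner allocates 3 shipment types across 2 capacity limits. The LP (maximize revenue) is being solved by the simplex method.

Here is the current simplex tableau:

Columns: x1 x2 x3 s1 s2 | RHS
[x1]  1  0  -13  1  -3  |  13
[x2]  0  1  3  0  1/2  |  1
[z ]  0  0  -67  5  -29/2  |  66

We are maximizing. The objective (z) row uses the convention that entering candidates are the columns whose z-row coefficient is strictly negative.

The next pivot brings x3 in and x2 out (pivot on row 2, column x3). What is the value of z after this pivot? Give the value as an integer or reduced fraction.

Minimum ratio for x3: 1/3 = 1/3.
z changes by −(z-row coeff of x3)·ratio = −(-67)·(1/3) = 67/3.
New z = 66 + (67/3) = 265/3.

265/3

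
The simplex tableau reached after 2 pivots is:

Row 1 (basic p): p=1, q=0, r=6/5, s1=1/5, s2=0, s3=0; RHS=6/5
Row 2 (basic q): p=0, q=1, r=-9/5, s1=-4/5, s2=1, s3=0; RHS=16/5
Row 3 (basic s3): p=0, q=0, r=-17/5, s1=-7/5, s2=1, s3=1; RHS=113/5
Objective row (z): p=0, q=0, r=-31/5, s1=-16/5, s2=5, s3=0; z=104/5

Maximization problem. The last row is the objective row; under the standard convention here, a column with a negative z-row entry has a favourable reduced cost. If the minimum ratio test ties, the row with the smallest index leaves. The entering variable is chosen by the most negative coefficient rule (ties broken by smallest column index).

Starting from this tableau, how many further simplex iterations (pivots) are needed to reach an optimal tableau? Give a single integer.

pivot: r in, p out → z = 27
pivot: s1 in, r out → z = 40
No improving column remains; optimal.

2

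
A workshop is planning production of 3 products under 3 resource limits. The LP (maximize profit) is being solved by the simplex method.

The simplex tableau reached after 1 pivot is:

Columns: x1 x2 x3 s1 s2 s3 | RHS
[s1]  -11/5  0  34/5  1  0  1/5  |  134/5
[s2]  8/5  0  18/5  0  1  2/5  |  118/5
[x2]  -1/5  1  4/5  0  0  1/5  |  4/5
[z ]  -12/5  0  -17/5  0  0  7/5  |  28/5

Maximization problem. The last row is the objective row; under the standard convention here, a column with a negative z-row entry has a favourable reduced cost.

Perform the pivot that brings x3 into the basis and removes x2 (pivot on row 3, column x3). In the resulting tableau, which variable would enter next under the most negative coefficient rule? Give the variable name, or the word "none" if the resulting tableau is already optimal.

Pivot element 4/5. New z-row = old z-row − (-17/5)·(row 3/(4/5)).
Updated z-row coefficients: x1: -13/4, x2: 17/4, x3: 0, s1: 0, s2: 0, s3: 9/4.
The most negative is -13/4 in column x1, so x1 would enter next.

x1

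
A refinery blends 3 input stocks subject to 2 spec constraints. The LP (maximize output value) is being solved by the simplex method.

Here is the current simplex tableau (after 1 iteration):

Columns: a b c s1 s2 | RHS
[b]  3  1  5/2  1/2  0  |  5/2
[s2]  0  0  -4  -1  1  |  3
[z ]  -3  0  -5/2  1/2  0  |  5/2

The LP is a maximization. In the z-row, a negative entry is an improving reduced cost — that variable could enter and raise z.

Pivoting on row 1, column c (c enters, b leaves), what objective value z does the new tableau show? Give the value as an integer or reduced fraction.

5

Minimum ratio for c: (5/2)/(5/2) = 1.
z changes by −(z-row coeff of c)·ratio = −(-5/2)·1 = 5/2.
New z = 5/2 + (5/2) = 5.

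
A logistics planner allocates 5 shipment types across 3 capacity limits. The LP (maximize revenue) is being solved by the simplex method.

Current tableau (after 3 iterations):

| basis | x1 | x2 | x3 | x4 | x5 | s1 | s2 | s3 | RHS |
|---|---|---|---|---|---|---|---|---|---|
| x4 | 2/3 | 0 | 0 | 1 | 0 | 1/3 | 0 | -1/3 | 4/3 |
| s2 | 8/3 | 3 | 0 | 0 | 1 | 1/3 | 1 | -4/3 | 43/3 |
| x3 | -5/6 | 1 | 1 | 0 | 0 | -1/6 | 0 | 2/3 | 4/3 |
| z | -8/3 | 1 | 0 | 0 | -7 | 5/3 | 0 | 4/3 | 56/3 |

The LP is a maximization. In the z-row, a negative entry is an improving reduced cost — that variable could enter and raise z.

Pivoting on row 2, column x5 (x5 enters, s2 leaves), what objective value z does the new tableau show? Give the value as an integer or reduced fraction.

119

Minimum ratio for x5: (43/3)/1 = 43/3.
z changes by −(z-row coeff of x5)·ratio = −(-7)·(43/3) = 301/3.
New z = 56/3 + (301/3) = 119.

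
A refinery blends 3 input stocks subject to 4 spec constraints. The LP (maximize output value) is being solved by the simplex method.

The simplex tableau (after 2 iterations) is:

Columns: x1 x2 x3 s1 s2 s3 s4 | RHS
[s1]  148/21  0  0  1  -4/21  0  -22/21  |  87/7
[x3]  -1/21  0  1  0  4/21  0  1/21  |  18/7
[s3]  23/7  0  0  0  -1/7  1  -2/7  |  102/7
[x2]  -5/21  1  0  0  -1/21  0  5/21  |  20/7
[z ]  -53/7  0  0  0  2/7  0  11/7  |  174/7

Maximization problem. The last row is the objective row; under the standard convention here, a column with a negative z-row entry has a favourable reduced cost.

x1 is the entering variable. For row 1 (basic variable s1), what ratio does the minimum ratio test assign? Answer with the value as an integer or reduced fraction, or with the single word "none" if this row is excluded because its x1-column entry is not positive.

Ratio = RHS / (x1 entry) = (87/7) / (148/21) = 261/148.

261/148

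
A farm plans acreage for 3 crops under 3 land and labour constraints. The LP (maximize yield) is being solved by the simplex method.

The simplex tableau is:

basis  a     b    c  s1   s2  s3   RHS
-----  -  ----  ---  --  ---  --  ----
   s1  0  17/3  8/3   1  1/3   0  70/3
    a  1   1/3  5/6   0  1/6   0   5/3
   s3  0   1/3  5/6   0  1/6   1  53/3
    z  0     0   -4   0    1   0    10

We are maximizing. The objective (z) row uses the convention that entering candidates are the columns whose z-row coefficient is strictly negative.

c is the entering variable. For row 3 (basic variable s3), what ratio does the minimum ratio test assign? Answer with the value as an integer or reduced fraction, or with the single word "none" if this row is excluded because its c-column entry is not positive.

Ratio = RHS / (c entry) = (53/3) / (5/6) = 106/5.

106/5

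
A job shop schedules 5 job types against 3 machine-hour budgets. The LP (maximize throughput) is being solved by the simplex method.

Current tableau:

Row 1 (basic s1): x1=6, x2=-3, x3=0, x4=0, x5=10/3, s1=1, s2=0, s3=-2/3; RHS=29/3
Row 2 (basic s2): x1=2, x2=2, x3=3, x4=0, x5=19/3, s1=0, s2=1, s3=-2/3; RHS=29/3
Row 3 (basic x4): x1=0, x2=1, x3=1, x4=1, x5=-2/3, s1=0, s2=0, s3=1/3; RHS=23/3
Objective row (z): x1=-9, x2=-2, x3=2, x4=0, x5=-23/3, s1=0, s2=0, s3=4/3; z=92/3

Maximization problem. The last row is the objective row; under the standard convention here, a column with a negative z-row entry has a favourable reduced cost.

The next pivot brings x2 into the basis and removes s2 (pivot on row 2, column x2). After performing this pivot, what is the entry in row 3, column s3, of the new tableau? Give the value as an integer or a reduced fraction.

2/3

Pivot element is row 2, column x2: 2.
Normalize row 2: new (row 2, s3) = (-2/3)/2 = -1/3.
row 3 ← row 3 − 1·(new row 2): 1/3 − 1·(-1/3) = 2/3.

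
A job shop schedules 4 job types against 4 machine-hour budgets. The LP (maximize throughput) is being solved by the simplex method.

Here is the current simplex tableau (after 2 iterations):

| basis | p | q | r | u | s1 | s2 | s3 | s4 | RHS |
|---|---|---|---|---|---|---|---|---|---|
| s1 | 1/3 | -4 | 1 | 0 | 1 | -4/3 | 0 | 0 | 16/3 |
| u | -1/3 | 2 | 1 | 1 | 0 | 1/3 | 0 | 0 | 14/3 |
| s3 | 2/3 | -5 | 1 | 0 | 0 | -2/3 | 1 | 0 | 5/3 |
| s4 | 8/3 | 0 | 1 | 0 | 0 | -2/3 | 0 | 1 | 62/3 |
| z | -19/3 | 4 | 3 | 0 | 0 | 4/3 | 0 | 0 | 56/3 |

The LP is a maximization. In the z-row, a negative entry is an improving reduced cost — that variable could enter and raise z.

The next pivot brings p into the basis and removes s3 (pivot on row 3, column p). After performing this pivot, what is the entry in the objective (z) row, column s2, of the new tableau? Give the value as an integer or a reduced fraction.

Pivot element is row 3, column p: 2/3.
Normalize row 3: new (row 3, s2) = (-2/3)/(2/3) = -1.
z-row ← z-row − (-19/3)·(new row 3): 4/3 − (-19/3)·(-1) = -5.

-5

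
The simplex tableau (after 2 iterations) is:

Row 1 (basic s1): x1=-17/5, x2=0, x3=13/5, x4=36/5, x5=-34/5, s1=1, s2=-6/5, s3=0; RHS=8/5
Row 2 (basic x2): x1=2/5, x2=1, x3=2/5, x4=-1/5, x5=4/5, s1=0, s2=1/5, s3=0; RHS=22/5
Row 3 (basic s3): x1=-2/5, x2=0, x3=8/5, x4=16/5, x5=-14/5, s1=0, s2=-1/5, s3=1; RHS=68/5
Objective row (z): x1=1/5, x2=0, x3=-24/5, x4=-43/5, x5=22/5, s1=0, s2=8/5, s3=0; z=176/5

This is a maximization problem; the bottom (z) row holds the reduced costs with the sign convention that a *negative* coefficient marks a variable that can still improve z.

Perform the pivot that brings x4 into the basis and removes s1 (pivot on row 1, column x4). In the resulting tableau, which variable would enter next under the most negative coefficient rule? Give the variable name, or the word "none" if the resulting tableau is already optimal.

x1

Pivot element 36/5. New z-row = old z-row − (-43/5)·(row 1/(36/5)).
Updated z-row coefficients: x1: -139/36, x2: 0, x3: -61/36, x4: 0, x5: -67/18, s1: 43/36, s2: 1/6, s3: 0.
The most negative is -139/36 in column x1, so x1 would enter next.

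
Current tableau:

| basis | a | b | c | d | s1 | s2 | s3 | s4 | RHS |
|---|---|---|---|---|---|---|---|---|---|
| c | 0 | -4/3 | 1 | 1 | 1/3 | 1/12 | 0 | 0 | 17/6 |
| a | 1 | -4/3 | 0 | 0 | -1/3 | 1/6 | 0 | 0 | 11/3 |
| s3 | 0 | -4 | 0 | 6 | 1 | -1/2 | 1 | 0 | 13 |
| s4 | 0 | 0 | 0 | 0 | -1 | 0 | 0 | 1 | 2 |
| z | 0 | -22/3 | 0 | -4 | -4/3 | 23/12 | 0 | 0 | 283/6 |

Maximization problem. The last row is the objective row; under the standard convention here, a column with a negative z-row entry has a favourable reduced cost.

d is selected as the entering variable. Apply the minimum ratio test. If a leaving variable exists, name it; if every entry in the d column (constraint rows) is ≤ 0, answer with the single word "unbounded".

s3

Ratios: row 1 (c): (17/6)/1 = 17/6; row 2 (a): entry 0 ≤ 0, skip; row 3 (s3): 13/6 = 13/6; row 4 (s4): entry 0 ≤ 0, skip.
Minimum ratio is in the s3 row, so s3 leaves.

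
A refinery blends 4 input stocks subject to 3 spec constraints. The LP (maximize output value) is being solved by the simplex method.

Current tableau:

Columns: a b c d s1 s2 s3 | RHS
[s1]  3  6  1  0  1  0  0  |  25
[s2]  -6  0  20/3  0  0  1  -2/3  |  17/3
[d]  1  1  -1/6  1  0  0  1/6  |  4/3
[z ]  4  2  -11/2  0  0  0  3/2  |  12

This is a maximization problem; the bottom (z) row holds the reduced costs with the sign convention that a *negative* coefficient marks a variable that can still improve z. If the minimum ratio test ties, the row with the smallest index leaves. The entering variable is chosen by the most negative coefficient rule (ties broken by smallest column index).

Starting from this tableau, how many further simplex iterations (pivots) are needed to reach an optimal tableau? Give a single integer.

2

pivot: c in, s2 out → z = 667/40
pivot: a in, d out → z = 623/34
No improving column remains; optimal.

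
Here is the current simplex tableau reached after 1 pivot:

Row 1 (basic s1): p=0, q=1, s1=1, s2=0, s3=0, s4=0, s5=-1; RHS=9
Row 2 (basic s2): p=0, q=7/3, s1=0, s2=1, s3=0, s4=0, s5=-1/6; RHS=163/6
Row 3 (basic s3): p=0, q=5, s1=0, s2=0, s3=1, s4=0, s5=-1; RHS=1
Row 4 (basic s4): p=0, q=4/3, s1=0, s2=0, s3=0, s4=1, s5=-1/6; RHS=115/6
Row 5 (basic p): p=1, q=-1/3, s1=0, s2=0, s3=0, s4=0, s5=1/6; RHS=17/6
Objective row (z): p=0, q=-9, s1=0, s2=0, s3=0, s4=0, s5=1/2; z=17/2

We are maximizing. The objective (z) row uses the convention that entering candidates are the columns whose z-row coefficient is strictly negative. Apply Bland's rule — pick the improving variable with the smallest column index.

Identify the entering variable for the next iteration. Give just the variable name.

q

Objective-row coefficients: p: 0, q: -9, s1: 0, s2: 0, s3: 0, s4: 0, s5: 1/2.
Improving columns: q. Bland's rule picks the smallest column index → q.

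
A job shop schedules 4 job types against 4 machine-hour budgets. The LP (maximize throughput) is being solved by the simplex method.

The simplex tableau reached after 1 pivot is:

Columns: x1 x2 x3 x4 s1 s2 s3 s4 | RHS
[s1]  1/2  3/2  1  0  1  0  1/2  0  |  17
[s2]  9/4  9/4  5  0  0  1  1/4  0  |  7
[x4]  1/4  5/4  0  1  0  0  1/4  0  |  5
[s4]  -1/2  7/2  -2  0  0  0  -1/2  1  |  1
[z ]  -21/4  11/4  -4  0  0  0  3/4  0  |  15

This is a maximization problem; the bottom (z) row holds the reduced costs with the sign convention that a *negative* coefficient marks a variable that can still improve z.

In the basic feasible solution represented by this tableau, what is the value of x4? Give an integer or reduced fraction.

5

x4 is basic (row 3); its value is the RHS of that row: 5.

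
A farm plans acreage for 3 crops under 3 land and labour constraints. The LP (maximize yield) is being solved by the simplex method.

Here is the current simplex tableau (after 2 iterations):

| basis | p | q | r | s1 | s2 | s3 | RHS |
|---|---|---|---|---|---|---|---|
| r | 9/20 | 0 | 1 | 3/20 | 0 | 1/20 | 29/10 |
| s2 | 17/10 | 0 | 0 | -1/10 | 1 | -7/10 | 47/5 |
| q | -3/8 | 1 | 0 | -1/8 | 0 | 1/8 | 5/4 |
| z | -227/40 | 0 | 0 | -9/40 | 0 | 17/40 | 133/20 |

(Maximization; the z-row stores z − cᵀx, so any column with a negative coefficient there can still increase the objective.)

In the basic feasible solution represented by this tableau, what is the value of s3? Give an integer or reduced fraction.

s3 is nonbasic (not in the basis column), so its value in the current BFS is 0.

0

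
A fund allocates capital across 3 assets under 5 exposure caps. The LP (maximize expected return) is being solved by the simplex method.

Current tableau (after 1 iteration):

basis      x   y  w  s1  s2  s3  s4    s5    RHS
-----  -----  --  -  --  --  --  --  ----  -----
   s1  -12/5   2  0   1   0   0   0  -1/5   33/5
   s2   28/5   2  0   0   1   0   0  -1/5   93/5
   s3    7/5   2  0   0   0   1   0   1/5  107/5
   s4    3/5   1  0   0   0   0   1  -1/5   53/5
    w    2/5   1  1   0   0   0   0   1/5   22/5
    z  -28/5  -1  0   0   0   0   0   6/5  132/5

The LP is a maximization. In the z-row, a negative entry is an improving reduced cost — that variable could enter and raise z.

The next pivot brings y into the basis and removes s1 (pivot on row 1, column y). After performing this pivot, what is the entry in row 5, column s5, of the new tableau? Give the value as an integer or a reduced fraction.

Pivot element is row 1, column y: 2.
Normalize row 1: new (row 1, s5) = (-1/5)/2 = -1/10.
row 5 ← row 5 − 1·(new row 1): 1/5 − 1·(-1/10) = 3/10.

3/10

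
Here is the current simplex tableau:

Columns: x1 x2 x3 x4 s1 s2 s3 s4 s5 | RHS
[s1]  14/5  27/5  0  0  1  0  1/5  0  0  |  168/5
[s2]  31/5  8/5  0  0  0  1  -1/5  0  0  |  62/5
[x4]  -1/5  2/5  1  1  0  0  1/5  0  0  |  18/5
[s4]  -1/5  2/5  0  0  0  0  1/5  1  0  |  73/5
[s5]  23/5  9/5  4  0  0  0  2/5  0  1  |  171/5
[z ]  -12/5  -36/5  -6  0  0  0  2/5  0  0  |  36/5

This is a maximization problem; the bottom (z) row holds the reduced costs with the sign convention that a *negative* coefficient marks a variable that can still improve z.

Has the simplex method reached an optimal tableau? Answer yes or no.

no

Column x1 has objective-row coefficient -12/5, which is negative; an improving pivot exists, so not yet optimal.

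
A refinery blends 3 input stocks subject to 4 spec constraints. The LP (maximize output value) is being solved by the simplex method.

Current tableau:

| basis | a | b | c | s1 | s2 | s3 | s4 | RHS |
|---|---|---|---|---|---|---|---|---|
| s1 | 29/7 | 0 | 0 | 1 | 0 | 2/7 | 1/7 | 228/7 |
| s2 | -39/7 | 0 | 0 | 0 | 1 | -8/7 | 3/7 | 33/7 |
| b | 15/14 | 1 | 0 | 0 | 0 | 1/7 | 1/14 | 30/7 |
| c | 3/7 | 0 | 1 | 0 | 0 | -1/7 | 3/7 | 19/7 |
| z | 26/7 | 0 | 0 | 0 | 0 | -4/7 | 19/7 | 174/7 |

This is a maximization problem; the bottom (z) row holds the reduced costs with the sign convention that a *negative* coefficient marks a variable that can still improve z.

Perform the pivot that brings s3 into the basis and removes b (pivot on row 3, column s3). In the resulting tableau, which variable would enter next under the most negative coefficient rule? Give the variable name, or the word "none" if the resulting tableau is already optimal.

Pivot element 1/7. New z-row = old z-row − (-4/7)·(row 3/(1/7)).
Updated z-row coefficients: a: 8, b: 4, c: 0, s1: 0, s2: 0, s3: 0, s4: 3.
No coefficient is strictly negative; the tableau after this pivot is optimal.

none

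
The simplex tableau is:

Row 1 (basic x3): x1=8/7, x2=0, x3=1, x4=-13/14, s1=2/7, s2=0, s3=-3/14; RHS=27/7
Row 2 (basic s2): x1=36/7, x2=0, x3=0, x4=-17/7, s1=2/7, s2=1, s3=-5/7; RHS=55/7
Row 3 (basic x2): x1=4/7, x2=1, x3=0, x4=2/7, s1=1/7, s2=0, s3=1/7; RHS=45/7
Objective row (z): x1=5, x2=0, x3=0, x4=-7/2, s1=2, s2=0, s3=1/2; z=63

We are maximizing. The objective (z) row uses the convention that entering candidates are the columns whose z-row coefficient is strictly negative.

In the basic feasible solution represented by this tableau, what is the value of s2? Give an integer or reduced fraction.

55/7

s2 is basic (row 2); its value is the RHS of that row: 55/7.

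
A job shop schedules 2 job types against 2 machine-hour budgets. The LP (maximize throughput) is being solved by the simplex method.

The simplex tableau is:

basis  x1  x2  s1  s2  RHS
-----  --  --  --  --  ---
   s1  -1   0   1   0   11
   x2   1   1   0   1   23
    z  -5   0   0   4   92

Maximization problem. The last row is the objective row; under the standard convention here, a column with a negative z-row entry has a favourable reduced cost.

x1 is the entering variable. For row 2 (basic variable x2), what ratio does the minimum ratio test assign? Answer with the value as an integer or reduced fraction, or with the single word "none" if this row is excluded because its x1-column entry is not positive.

Ratio = RHS / (x1 entry) = 23 / 1 = 23.

23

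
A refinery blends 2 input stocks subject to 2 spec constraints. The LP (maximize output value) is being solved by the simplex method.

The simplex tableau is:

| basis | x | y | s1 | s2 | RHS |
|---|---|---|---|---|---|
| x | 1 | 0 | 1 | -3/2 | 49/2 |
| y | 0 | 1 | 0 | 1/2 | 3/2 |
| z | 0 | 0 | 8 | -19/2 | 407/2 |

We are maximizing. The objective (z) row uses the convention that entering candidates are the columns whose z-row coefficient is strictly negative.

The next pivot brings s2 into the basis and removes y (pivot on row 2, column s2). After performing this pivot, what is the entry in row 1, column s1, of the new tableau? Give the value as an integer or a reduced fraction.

1

Pivot element is row 2, column s2: 1/2.
Normalize row 2: new (row 2, s1) = 0/(1/2) = 0.
row 1 ← row 1 − (-3/2)·(new row 2): 1 − (-3/2)·0 = 1.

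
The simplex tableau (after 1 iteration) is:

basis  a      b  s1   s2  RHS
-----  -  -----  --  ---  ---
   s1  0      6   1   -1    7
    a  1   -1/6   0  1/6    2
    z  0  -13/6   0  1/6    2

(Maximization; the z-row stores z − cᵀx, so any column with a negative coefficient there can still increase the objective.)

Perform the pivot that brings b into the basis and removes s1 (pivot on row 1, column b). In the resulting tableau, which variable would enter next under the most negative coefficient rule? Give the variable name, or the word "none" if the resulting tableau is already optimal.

Pivot element 6. New z-row = old z-row − (-13/6)·(row 1/6).
Updated z-row coefficients: a: 0, b: 0, s1: 13/36, s2: -7/36.
The most negative is -7/36 in column s2, so s2 would enter next.

s2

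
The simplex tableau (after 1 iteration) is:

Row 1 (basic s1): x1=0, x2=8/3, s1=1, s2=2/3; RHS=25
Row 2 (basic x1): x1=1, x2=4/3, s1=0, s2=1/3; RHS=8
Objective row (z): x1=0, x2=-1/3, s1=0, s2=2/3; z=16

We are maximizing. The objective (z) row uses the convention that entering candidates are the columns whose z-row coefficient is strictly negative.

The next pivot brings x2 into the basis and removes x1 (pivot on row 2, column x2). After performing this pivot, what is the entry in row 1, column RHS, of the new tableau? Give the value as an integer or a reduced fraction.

9

Pivot element is row 2, column x2: 4/3.
Normalize row 2: new (row 2, RHS) = 8/(4/3) = 6.
row 1 ← row 1 − (8/3)·(new row 2): 25 − (8/3)·6 = 9.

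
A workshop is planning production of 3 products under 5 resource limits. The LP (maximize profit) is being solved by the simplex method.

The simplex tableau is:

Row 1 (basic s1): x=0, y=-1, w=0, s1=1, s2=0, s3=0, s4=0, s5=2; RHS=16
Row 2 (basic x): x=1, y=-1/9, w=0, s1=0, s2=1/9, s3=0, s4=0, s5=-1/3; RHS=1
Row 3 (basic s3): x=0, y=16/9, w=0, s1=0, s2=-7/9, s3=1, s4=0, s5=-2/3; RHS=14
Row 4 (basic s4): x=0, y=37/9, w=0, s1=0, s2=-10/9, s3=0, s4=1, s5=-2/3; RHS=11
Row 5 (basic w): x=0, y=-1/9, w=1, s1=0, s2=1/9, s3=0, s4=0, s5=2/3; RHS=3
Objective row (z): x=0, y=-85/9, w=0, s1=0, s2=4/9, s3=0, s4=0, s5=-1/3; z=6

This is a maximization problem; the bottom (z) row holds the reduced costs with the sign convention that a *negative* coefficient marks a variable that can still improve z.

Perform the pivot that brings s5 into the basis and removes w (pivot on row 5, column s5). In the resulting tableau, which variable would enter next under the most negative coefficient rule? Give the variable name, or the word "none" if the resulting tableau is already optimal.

Pivot element 2/3. New z-row = old z-row − (-1/3)·(row 5/(2/3)).
Updated z-row coefficients: x: 0, y: -19/2, w: 1/2, s1: 0, s2: 1/2, s3: 0, s4: 0, s5: 0.
The most negative is -19/2 in column y, so y would enter next.

y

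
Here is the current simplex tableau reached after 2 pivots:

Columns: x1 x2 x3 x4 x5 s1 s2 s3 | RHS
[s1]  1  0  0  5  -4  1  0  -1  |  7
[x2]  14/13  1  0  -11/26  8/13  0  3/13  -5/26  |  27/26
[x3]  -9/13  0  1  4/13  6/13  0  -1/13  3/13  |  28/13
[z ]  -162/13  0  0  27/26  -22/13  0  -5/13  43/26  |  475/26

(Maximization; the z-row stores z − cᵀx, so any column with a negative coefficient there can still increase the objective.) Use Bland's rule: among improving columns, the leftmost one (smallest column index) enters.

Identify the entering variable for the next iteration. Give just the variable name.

x1

Objective-row coefficients: x1: -162/13, x2: 0, x3: 0, x4: 27/26, x5: -22/13, s1: 0, s2: -5/13, s3: 43/26.
Improving columns: x1, x5, s2. Bland's rule picks the smallest column index → x1.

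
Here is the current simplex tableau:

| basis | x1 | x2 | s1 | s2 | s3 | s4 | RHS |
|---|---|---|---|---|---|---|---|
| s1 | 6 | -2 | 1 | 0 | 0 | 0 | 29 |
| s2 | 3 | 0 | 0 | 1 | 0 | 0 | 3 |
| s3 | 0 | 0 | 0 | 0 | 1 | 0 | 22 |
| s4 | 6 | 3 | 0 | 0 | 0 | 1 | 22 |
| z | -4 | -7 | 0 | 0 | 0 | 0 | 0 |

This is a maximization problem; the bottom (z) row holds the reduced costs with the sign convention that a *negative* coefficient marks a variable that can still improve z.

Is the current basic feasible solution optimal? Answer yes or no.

no

Column x1 has objective-row coefficient -4, which is negative; an improving pivot exists, so not yet optimal.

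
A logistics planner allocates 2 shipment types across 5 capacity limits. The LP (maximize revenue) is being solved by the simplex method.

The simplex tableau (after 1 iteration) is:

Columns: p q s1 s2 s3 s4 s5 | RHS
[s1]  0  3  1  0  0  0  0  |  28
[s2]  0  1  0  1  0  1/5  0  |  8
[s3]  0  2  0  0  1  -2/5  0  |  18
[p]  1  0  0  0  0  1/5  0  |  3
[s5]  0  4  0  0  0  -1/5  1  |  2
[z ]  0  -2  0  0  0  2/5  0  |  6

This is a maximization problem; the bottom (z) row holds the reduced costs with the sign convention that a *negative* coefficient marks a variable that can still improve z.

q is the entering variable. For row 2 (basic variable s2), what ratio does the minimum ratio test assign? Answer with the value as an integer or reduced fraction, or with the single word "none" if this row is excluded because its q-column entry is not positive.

Ratio = RHS / (q entry) = 8 / 1 = 8.

8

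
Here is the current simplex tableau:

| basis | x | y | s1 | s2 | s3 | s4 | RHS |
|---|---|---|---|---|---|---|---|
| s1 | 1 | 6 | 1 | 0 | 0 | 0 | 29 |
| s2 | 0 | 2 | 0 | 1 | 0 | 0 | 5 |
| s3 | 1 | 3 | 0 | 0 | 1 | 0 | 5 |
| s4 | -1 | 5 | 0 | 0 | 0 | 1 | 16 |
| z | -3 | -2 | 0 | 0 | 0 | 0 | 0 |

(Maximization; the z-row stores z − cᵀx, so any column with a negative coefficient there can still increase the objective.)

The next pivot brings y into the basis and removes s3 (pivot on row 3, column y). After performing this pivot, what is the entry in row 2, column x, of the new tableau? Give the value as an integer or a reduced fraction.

Pivot element is row 3, column y: 3.
Normalize row 3: new (row 3, x) = 1/3 = 1/3.
row 2 ← row 2 − 2·(new row 3): 0 − 2·(1/3) = -2/3.

-2/3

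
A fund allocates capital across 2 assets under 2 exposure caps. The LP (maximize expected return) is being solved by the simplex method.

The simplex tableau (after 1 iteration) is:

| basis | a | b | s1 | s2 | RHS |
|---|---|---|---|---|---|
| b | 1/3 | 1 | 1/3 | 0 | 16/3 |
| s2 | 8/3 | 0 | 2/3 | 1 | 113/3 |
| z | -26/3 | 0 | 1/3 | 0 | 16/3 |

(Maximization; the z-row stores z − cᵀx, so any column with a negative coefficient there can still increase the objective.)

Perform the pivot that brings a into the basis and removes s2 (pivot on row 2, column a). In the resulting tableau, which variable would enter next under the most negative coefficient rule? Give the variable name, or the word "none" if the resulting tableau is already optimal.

Pivot element 8/3. New z-row = old z-row − (-26/3)·(row 2/(8/3)).
Updated z-row coefficients: a: 0, b: 0, s1: 5/2, s2: 13/4.
No coefficient is strictly negative; the tableau after this pivot is optimal.

none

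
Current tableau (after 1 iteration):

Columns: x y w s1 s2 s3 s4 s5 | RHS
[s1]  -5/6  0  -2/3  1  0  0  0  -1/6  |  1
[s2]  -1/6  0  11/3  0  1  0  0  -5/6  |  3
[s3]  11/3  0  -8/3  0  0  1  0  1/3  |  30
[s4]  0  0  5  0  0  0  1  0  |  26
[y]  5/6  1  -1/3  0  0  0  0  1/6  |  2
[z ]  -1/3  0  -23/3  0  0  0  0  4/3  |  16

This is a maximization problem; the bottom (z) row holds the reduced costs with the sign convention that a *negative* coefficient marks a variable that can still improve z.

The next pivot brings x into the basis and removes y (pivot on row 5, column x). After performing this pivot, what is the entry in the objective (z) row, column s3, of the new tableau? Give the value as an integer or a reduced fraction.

0

Pivot element is row 5, column x: 5/6.
Normalize row 5: new (row 5, s3) = 0/(5/6) = 0.
z-row ← z-row − (-1/3)·(new row 5): 0 − (-1/3)·0 = 0.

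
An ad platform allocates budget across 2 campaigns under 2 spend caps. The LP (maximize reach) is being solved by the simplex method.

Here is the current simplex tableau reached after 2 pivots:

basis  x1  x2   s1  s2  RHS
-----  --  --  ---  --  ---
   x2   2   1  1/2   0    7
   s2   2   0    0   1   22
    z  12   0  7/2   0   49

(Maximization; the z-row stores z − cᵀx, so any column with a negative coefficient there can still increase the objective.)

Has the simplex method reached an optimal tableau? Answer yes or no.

No objective-row coefficient is strictly negative, so no entering variable exists; the tableau is optimal.

yes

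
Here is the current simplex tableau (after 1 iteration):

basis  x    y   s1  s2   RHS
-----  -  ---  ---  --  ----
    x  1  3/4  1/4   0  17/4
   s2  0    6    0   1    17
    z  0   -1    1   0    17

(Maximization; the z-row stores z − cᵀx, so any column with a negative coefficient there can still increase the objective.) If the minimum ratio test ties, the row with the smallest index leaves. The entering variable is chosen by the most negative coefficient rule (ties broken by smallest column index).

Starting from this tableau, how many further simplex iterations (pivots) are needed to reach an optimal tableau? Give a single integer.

1

pivot: y in, s2 out → z = 119/6
No improving column remains; optimal.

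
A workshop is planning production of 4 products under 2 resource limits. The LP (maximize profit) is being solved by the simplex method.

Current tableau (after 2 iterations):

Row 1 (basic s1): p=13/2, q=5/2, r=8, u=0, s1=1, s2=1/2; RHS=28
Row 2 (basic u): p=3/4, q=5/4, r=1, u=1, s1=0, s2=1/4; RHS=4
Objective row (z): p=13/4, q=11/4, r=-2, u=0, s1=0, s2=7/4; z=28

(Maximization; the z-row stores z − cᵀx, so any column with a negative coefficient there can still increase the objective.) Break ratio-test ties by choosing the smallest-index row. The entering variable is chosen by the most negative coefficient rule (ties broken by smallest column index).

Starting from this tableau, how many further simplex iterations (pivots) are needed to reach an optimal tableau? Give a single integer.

1

pivot: r in, s1 out → z = 35
No improving column remains; optimal.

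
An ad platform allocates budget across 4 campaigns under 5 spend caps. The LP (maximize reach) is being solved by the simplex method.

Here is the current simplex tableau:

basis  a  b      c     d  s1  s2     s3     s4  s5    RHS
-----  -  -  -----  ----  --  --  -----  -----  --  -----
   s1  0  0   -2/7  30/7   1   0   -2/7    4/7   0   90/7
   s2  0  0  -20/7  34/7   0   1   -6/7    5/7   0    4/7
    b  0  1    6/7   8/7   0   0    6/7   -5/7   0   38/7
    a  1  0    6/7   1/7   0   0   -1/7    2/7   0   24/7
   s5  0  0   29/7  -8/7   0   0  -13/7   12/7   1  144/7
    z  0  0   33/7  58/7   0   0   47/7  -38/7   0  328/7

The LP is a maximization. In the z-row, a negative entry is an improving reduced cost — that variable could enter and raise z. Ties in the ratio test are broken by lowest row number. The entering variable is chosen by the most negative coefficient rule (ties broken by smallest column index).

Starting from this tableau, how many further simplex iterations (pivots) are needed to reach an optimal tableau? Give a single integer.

2

pivot: s4 in, s2 out → z = 256/5
pivot: c in, a out → z = 392/5
No improving column remains; optimal.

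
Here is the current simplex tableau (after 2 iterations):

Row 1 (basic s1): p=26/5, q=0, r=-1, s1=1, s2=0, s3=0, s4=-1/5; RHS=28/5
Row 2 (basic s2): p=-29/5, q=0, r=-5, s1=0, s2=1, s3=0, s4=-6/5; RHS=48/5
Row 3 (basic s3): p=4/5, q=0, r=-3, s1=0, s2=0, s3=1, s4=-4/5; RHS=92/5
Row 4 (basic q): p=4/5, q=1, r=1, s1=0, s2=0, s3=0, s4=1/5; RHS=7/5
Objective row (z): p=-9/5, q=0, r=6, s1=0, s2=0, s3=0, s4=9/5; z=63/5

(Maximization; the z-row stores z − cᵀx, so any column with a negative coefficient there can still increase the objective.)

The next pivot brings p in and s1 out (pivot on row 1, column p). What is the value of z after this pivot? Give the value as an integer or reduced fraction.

189/13

Minimum ratio for p: (28/5)/(26/5) = 14/13.
z changes by −(z-row coeff of p)·ratio = −(-9/5)·(14/13) = 126/65.
New z = 63/5 + (126/65) = 189/13.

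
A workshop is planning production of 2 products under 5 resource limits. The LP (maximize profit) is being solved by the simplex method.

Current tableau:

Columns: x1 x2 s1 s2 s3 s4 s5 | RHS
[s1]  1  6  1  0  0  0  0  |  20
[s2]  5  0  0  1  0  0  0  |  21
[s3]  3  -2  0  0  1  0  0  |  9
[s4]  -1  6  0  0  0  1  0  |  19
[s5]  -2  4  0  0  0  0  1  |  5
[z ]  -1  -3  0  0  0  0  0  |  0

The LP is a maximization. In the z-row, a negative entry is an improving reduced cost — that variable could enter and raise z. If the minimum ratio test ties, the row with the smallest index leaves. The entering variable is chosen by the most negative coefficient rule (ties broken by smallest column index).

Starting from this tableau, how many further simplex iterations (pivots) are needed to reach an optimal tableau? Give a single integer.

3

pivot: x2 in, s5 out → z = 15/4
pivot: x1 in, s1 out → z = 185/16
pivot: s5 in, s2 out → z = 121/10
No improving column remains; optimal.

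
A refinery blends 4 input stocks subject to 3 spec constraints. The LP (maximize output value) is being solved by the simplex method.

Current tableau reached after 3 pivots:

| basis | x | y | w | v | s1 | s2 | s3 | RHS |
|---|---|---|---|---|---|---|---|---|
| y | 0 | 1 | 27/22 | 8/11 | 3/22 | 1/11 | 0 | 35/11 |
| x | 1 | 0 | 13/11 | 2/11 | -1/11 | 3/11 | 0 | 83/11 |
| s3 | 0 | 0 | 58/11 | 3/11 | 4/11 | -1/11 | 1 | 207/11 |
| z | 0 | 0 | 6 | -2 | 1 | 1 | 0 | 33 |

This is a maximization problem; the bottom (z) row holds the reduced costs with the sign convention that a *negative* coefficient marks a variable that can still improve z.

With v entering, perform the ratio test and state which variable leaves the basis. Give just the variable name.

y

Ratios: row 1 (y): (35/11)/(8/11) = 35/8; row 2 (x): (83/11)/(2/11) = 83/2; row 3 (s3): (207/11)/(3/11) = 69.
Minimum ratio 35/8 is in the y row, so y leaves.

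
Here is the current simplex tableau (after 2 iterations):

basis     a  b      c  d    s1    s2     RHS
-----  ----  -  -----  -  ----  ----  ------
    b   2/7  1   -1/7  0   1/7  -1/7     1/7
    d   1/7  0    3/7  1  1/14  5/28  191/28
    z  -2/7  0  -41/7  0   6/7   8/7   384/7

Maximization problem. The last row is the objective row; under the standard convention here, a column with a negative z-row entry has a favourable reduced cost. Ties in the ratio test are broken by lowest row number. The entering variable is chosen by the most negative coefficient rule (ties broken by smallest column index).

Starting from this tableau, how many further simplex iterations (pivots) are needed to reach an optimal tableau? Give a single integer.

1

pivot: c in, d out → z = 1777/12
No improving column remains; optimal.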